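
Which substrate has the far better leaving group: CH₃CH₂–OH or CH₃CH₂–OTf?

CH₃CH₂–OTf

From CH₃CH₂–OH the departing group would be OH⁻ (pKₐ(H₂O) ≈ 15.7). Strong base; essentially never leaves without prior activation.
From CH₃CH₂–OTf the leaving group is OTf⁻ (pKₐ(CF₃SO₃H (triflic acid)) ≈ -14). Charge spread over three oxygens and a CF₃ group; the premier leaving group in synthesis.
(In practice CH₃CH₂–OTf is made from CH₃CH₂–OH by treatment with Tf₂O / 2,6-lutidine, converting the hydroxyl into a triflate.)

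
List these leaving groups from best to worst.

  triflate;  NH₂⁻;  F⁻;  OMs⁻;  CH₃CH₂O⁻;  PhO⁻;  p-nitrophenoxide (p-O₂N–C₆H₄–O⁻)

triflate > OMs⁻ > F⁻ > p-nitrophenoxide (p-O₂N–C₆H₄–O⁻) > PhO⁻ > CH₃CH₂O⁻ > NH₂⁻

Leaving-group ability tracks the stability of the departed species; conjugate-acid pKₐ is the usual yardstick (lower pKₐ → better LG).
triflate: pKₐ(CF₃SO₃H (triflic acid)) ≈ -14
OMs⁻: pKₐ(CH₃SO₃H (MsOH)) ≈ -1.9 — resonance-delocalised alkanesulfonate
F⁻: pKₐ(HF) ≈ 3.2
p-nitrophenoxide (p-O₂N–C₆H₄–O⁻): pKₐ(p-nitrophenol) ≈ 7.2
PhO⁻: pKₐ(C₆H₅OH (phenol)) ≈ 10
CH₃CH₂O⁻: pKₐ(CH₃CH₂OH) ≈ 16
NH₂⁻: pKₐ(NH₃) ≈ 38 — extremely strong base; never a leaving group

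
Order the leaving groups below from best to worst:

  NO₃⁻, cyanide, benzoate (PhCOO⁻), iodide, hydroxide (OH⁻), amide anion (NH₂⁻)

Rank by basicity of the departing species: weakest base leaves most easily.
iodide: pKₐ(HI) ≈ -10
NO₃⁻: pKₐ(HNO₃) ≈ -1.3
benzoate (PhCOO⁻): pKₐ(C₆H₅COOH) ≈ 4.2
cyanide: pKₐ(HCN) ≈ 9.2
hydroxide (OH⁻): pKₐ(H₂O) ≈ 15.7
amide anion (NH₂⁻): pKₐ(NH₃) ≈ 38

iodide > NO₃⁻ > benzoate (PhCOO⁻) > cyanide > hydroxide (OH⁻) > amide anion (NH₂⁻)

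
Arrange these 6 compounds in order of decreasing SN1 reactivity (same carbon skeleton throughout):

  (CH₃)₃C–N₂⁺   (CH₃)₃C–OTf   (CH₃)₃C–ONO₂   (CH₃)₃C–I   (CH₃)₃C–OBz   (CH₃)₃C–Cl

(CH₃)₃C–N₂⁺ > (CH₃)₃C–OTf > (CH₃)₃C–I > (CH₃)₃C–Cl > (CH₃)₃C–ONO₂ > (CH₃)₃C–OBz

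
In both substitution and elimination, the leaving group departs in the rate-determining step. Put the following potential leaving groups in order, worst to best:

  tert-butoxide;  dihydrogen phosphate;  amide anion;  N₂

A good leaving group is a weak base: the lower the pKₐ of its conjugate acid, the more readily it departs.
N₂: no meaningful conjugate acid; N₂ departs as an exceptionally stable neutral molecule
dihydrogen phosphate: pKₐ(H₃PO₄) ≈ 2.1 — moderate base; biological leaving group after further activation
tert-butoxide: pKₐ(t-BuOH) ≈ 18 — bulky, strongly basic alkoxide
amide anion: pKₐ(NH₃) ≈ 38
Listed from poorest to best leaving group as asked.

amide anion < tert-butoxide < dihydrogen phosphate < N₂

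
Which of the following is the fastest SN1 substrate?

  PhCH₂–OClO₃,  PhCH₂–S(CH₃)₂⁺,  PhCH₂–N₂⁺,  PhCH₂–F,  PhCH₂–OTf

The skeletons are identical, so relative rate is governed entirely by leaving-group ability.
A good leaving group is a weak base: the lower the pKₐ of its conjugate acid, the more readily it departs.
PhCH₂–N₂⁺ loses N₂: no meaningful conjugate acid; N₂ departs as an exceptionally stable neutral molecule
PhCH₂–OTf loses OTf⁻: pKₐ(CF₃SO₃H (triflic acid)) ≈ -14
PhCH₂–OClO₃ loses ClO₄⁻: pKₐ(HClO₄) ≈ -10
PhCH₂–S(CH₃)₂⁺ loses SR'₂: pKₐ(R'₂SH⁺) ≈ -7
PhCH₂–F loses F⁻: pKₐ(HF) ≈ 3.2

PhCH₂–N₂⁺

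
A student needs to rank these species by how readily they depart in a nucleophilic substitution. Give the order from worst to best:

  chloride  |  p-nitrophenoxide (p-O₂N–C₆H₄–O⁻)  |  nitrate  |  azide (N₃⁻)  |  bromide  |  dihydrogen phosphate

Rank by basicity of the departing species: weakest base leaves most easily.
bromide: pKₐ(HBr) ≈ -9
chloride: pKₐ(HCl) ≈ -7
nitrate: pKₐ(HNO₃) ≈ -1.3
dihydrogen phosphate: pKₐ(H₃PO₄) ≈ 2.1
azide (N₃⁻): pKₐ(HN₃) ≈ 4.7
p-nitrophenoxide (p-O₂N–C₆H₄–O⁻): pKₐ(p-nitrophenol) ≈ 7.2
Reversing gives the worst-to-best order requested.

p-nitrophenoxide (p-O₂N–C₆H₄–O⁻) < azide (N₃⁻) < dihydrogen phosphate < nitrate < chloride < bromide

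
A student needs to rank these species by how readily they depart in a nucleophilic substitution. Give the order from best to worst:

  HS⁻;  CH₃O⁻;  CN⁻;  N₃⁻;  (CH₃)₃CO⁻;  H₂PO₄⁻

A good leaving group is a weak base: the lower the pKₐ of its conjugate acid, the more readily it departs.
H₂PO₄⁻: pKₐ(H₃PO₄) ≈ 2.1 — moderate base; biological leaving group after further activation
N₃⁻: pKₐ(HN₃) ≈ 4.7
HS⁻: pKₐ(H₂S) ≈ 7
CN⁻: pKₐ(HCN) ≈ 9.2 — sp carbon stabilises the charge somewhat, but still a poor LG
CH₃O⁻: pKₐ(CH₃OH) ≈ 15.5 — strong base; alkoxides do not leave unassisted
(CH₃)₃CO⁻: pKₐ(t-BuOH) ≈ 18 — bulky, strongly basic alkoxide

H₂PO₄⁻ > N₃⁻ > HS⁻ > CN⁻ > CH₃O⁻ > (CH₃)₃CO⁻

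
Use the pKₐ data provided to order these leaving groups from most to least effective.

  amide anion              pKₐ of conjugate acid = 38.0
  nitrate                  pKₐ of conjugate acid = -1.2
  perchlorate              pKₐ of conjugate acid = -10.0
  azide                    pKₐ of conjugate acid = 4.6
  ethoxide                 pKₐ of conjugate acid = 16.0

Lower conjugate-acid pKₐ ⇒ weaker base ⇒ better leaving group.
Sorting by the given values: perchlorate (-10.0), nitrate (-1.2), azide (4.6), ethoxide (16.0), amide anion (38.0).

perchlorate > nitrate > azide > ethoxide > amide anion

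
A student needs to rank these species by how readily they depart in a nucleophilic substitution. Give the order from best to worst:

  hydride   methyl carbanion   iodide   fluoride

iodide: pKₐ(HI) ≈ -10 — large, highly polarisable; very weak base
fluoride: pKₐ(HF) ≈ 3.2 — small and strongly basic; the poor halide leaving group
hydride: pKₐ(H₂) ≈ 36
methyl carbanion: pKₐ(CH₄) ≈ 48

iodide > fluoride > hydride > methyl carbanion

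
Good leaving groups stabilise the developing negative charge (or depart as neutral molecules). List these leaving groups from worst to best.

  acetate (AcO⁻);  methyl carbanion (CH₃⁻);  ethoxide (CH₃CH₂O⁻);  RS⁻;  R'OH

methyl carbanion (CH₃⁻) < ethoxide (CH₃CH₂O⁻) < RS⁻ < acetate (AcO⁻) < R'OH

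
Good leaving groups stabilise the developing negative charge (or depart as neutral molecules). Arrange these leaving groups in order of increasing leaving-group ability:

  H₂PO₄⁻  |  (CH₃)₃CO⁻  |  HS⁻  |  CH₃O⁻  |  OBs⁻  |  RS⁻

OBs⁻: pKₐ(p-BrC₆H₄SO₃H) ≈ -2.8
H₂PO₄⁻: pKₐ(H₃PO₄) ≈ 2.1
HS⁻: pKₐ(H₂S) ≈ 7
RS⁻: pKₐ(RSH (a thiol)) ≈ 10.5
CH₃O⁻: pKₐ(CH₃OH) ≈ 15.5
(CH₃)₃CO⁻: pKₐ(t-BuOH) ≈ 18
Reversing gives the worst-to-best order requested.

(CH₃)₃CO⁻ < CH₃O⁻ < RS⁻ < HS⁻ < H₂PO₄⁻ < OBs⁻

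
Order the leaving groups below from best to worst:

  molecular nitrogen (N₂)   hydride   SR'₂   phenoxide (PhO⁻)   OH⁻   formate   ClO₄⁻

A good leaving group is a weak base: the lower the pKₐ of its conjugate acid, the more readily it departs.
molecular nitrogen (N₂): no meaningful conjugate acid; N₂ departs as an exceptionally stable neutral molecule
ClO₄⁻: pKₐ(HClO₄) ≈ -10
SR'₂: pKₐ(R'₂SH⁺) ≈ -7
formate: pKₐ(HCOOH) ≈ 3.8
phenoxide (PhO⁻): pKₐ(C₆H₅OH (phenol)) ≈ 10
OH⁻: pKₐ(H₂O) ≈ 15.7
hydride: pKₐ(H₂) ≈ 36

molecular nitrogen (N₂) > ClO₄⁻ > SR'₂ > formate > phenoxide (PhO⁻) > OH⁻ > hydride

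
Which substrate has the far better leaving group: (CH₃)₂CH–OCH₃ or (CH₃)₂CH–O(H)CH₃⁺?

From (CH₃)₂CH–OCH₃ the departing group would be CH₃O⁻ (pKₐ(CH₃OH) ≈ 15.5). Strong base; alkoxides do not leave unassisted.
From (CH₃)₂CH–O(H)CH₃⁺ the leaving group is R'OH (pKₐ(R'OH₂⁺) ≈ -2.4). Neutral; leaves from a protonated ether (an oxonium ion, R–O(H)R'⁺).
(In practice (CH₃)₂CH–O(H)CH₃⁺ is made from (CH₃)₂CH–OCH₃ by protonation with concentrated HI, allowing neutral methanol, rather than methoxide, to depart.)

(CH₃)₂CH–O(H)CH₃⁺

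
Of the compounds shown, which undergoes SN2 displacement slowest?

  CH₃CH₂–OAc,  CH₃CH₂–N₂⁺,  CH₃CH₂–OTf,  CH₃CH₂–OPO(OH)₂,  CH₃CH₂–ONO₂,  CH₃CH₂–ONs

The skeletons are identical, so relative rate is governed entirely by leaving-group ability.
The more stable X⁻ (or X) is on its own — i.e. the weaker a base it is — the better a leaving group it makes.
CH₃CH₂–N₂⁺ loses N₂: no meaningful conjugate acid; N₂ departs as an exceptionally stable neutral molecule
CH₃CH₂–OTf loses OTf⁻: pKₐ(CF₃SO₃H (triflic acid)) ≈ -14
CH₃CH₂–ONs loses ONs⁻: pKₐ(p-O₂NC₆H₄SO₃H) ≈ -3.5
CH₃CH₂–ONO₂ loses NO₃⁻: pKₐ(HNO₃) ≈ -1.3
CH₃CH₂–OPO(OH)₂ loses H₂PO₄⁻: pKₐ(H₃PO₄) ≈ 2.1
CH₃CH₂–OAc loses AcO⁻: pKₐ(CH₃COOH) ≈ 4.8

CH₃CH₂–OAc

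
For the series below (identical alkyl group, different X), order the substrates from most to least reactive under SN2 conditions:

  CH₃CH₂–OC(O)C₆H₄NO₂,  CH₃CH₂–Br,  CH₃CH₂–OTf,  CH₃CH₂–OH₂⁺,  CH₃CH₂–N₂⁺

CH₃CH₂–N₂⁺ > CH₃CH₂–OTf > CH₃CH₂–Br > CH₃CH₂–OH₂⁺ > CH₃CH₂–OC(O)C₆H₄NO₂

Same R in every case — rank the leaving groups.
Rank by basicity of the departing species: weakest base leaves most easily.
CH₃CH₂–N₂⁺ loses N₂: no meaningful conjugate acid; N₂ departs as an exceptionally stable neutral molecule
CH₃CH₂–OTf loses OTf⁻: pKₐ(CF₃SO₃H (triflic acid)) ≈ -14
CH₃CH₂–Br loses Br⁻: pKₐ(HBr) ≈ -9
CH₃CH₂–OH₂⁺ loses H₂O: pKₐ(H₃O⁺) ≈ -1.7
CH₃CH₂–OC(O)C₆H₄NO₂ loses p-O₂N–C₆H₄–COO⁻: pKₐ(p-nitrobenzoic acid) ≈ 3.4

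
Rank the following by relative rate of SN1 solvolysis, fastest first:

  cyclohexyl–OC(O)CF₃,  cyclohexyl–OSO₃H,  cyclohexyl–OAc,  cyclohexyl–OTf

The skeletons are identical, so relative rate is governed entirely by leaving-group ability.
A good leaving group is a weak base: the lower the pKₐ of its conjugate acid, the more readily it departs.
cyclohexyl–OTf loses OTf⁻: pKₐ(CF₃SO₃H (triflic acid)) ≈ -14
cyclohexyl–OSO₃H loses HSO₄⁻: pKₐ(H₂SO₄) ≈ -3
cyclohexyl–OC(O)CF₃ loses CF₃COO⁻: pKₐ(CF₃COOH) ≈ 0.2
cyclohexyl–OAc loses AcO⁻: pKₐ(CH₃COOH) ≈ 4.8

cyclohexyl–OTf > cyclohexyl–OSO₃H > cyclohexyl–OC(O)CF₃ > cyclohexyl–OAc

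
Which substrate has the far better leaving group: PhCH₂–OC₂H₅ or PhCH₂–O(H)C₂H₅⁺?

PhCH₂–O(H)C₂H₅⁺

From PhCH₂–OC₂H₅ the departing group would be CH₃CH₂O⁻ (pKₐ(CH₃CH₂OH) ≈ 16). Strong base; alkoxides do not leave unassisted.
From PhCH₂–O(H)C₂H₅⁺ the leaving group is R'OH (pKₐ(R'OH₂⁺) ≈ -2.4). Neutral; leaves from a protonated ether (an oxonium ion, R–O(H)R'⁺).
(In practice PhCH₂–O(H)C₂H₅⁺ is made from PhCH₂–OC₂H₅ by protonation with concentrated HBr, allowing neutral ethanol, rather than ethoxide, to depart.)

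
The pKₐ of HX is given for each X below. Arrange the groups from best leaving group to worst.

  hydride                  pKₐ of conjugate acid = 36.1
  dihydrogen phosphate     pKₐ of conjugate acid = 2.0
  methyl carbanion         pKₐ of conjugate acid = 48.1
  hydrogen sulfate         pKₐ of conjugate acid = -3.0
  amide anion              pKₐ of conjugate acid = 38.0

hydrogen sulfate > dihydrogen phosphate > hydride > amide anion > methyl carbanion

Lower conjugate-acid pKₐ ⇒ weaker base ⇒ better leaving group.
Sorting by the given values: hydrogen sulfate (-3.0), dihydrogen phosphate (2.0), hydride (36.1), amide anion (38.0), methyl carbanion (48.1).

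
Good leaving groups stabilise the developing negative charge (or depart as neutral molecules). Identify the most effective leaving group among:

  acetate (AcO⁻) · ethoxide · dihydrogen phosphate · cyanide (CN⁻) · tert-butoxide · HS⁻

dihydrogen phosphate

A good leaving group is a weak base: the lower the pKₐ of its conjugate acid, the more readily it departs.
dihydrogen phosphate: pKₐ(H₃PO₄) ≈ 2.1
acetate (AcO⁻): pKₐ(CH₃COOH) ≈ 4.8
HS⁻: pKₐ(H₂S) ≈ 7
cyanide (CN⁻): pKₐ(HCN) ≈ 9.2
ethoxide: pKₐ(CH₃CH₂OH) ≈ 16
tert-butoxide: pKₐ(t-BuOH) ≈ 18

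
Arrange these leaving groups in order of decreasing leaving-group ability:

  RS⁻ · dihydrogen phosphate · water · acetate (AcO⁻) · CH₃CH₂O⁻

water > dihydrogen phosphate > acetate (AcO⁻) > RS⁻ > CH₃CH₂O⁻

The more stable X⁻ (or X) is on its own — i.e. the weaker a base it is — the better a leaving group it makes.
water: pKₐ(H₃O⁺) ≈ -1.7
dihydrogen phosphate: pKₐ(H₃PO₄) ≈ 2.1 — moderate base; biological leaving group after further activation
acetate (AcO⁻): pKₐ(CH₃COOH) ≈ 4.8 — resonance-stabilised but still a weak base
RS⁻: pKₐ(RSH (a thiol)) ≈ 10.5 — moderately basic; rarely leaves without activation
CH₃CH₂O⁻: pKₐ(CH₃CH₂OH) ≈ 16 — strong base; alkoxides do not leave unassisted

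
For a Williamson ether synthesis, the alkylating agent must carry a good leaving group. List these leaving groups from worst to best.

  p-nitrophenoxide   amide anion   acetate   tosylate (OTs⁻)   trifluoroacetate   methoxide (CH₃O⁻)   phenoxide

amide anion < methoxide (CH₃O⁻) < phenoxide < p-nitrophenoxide < acetate < trifluoroacetate < tosylate (OTs⁻)

A good leaving group is a weak base: the lower the pKₐ of its conjugate acid, the more readily it departs.
tosylate (OTs⁻): pKₐ(p-CH₃C₆H₄SO₃H (TsOH)) ≈ -2.8 — resonance-delocalised arenesulfonate
trifluoroacetate: pKₐ(CF₃COOH) ≈ 0.2
acetate: pKₐ(CH₃COOH) ≈ 4.8
p-nitrophenoxide: pKₐ(p-nitrophenol) ≈ 7.2
phenoxide: pKₐ(C₆H₅OH (phenol)) ≈ 10
methoxide (CH₃O⁻): pKₐ(CH₃OH) ≈ 15.5
amide anion: pKₐ(NH₃) ≈ 38
Reversing gives the worst-to-best order requested.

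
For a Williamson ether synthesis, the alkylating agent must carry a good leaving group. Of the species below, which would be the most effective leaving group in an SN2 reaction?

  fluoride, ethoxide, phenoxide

fluoride

The more stable X⁻ (or X) is on its own — i.e. the weaker a base it is — the better a leaving group it makes.
fluoride: pKₐ(HF) ≈ 3.2
phenoxide: pKₐ(C₆H₅OH (phenol)) ≈ 10
ethoxide: pKₐ(CH₃CH₂OH) ≈ 16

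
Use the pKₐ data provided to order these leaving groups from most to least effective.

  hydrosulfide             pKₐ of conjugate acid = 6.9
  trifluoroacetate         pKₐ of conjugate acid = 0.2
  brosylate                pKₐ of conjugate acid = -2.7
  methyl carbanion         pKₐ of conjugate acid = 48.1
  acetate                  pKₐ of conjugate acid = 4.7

brosylate > trifluoroacetate > acetate > hydrosulfide > methyl carbanion

Lower conjugate-acid pKₐ ⇒ weaker base ⇒ better leaving group.
Sorting by the given values: brosylate (-2.7), trifluoroacetate (0.2), acetate (4.7), hydrosulfide (6.9), methyl carbanion (48.1).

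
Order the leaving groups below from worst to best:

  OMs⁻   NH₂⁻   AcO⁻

NH₂⁻ < AcO⁻ < OMs⁻

Rank by basicity of the departing species: weakest base leaves most easily.
OMs⁻: pKₐ(CH₃SO₃H (MsOH)) ≈ -1.9
AcO⁻: pKₐ(CH₃COOH) ≈ 4.8 — resonance-stabilised but still a weak base
NH₂⁻: pKₐ(NH₃) ≈ 38
The question asks for worst first, so the sequence is read in increasing leaving-group ability.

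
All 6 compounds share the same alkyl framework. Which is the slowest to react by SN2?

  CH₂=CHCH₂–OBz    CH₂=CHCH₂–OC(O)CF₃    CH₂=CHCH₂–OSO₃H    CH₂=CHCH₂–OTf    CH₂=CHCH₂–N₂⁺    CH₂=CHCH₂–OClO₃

CH₂=CHCH₂–OBz

With the same alkyl group throughout, only the leaving group differentiates the rates.
Rank by basicity of the departing species: weakest base leaves most easily.
CH₂=CHCH₂–N₂⁺ loses N₂: no meaningful conjugate acid; N₂ departs as an exceptionally stable neutral molecule
CH₂=CHCH₂–OTf loses OTf⁻: pKₐ(CF₃SO₃H (triflic acid)) ≈ -14
CH₂=CHCH₂–OClO₃ loses ClO₄⁻: pKₐ(HClO₄) ≈ -10
CH₂=CHCH₂–OSO₃H loses HSO₄⁻: pKₐ(H₂SO₄) ≈ -3
CH₂=CHCH₂–OC(O)CF₃ loses CF₃COO⁻: pKₐ(CF₃COOH) ≈ 0.2
CH₂=CHCH₂–OBz loses PhCOO⁻: pKₐ(C₆H₅COOH) ≈ 4.2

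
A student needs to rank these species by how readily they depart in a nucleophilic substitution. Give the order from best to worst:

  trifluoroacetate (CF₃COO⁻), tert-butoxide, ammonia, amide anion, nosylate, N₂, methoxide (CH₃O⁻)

N₂ > nosylate > trifluoroacetate (CF₃COO⁻) > ammonia > methoxide (CH₃O⁻) > tert-butoxide > amide anion

N₂: no meaningful conjugate acid; N₂ departs as an exceptionally stable neutral molecule
nosylate: pKₐ(p-O₂NC₆H₄SO₃H) ≈ -3.5 — p-nitro group further stabilises the sulfonate
trifluoroacetate (CF₃COO⁻): pKₐ(CF₃COOH) ≈ 0.2 — strongly electron-withdrawing CF₃ stabilises the carboxylate
ammonia: pKₐ(NH₄⁺) ≈ 9.2 — neutral but moderately basic; leaves from R–NH₃⁺
methoxide (CH₃O⁻): pKₐ(CH₃OH) ≈ 15.5
tert-butoxide: pKₐ(t-BuOH) ≈ 18 — bulky, strongly basic alkoxide
amide anion: pKₐ(NH₃) ≈ 38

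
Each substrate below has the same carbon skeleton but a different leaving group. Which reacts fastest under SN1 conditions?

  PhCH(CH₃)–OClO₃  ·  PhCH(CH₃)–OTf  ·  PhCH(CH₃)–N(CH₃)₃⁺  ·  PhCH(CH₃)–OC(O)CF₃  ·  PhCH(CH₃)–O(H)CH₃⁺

Identical carbon frameworks mean the comparison reduces to leaving-group quality.
The more stable X⁻ (or X) is on its own — i.e. the weaker a base it is — the better a leaving group it makes.
PhCH(CH₃)–OTf loses OTf⁻: pKₐ(CF₃SO₃H (triflic acid)) ≈ -14
PhCH(CH₃)–OClO₃ loses ClO₄⁻: pKₐ(HClO₄) ≈ -10
PhCH(CH₃)–O(H)CH₃⁺ loses R'OH: pKₐ(R'OH₂⁺) ≈ -2.4
PhCH(CH₃)–OC(O)CF₃ loses CF₃COO⁻: pKₐ(CF₃COOH) ≈ 0.2
PhCH(CH₃)–N(CH₃)₃⁺ loses NR'₃: pKₐ(R'₃NH⁺) ≈ 10.7

PhCH(CH₃)–OTf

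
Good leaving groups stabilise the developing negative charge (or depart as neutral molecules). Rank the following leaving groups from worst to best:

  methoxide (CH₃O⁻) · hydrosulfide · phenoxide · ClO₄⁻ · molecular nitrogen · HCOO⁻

methoxide (CH₃O⁻) < phenoxide < hydrosulfide < HCOO⁻ < ClO₄⁻ < molecular nitrogen

A good leaving group is a weak base: the lower the pKₐ of its conjugate acid, the more readily it departs.
molecular nitrogen: no meaningful conjugate acid; N₂ departs as an exceptionally stable neutral molecule
ClO₄⁻: pKₐ(HClO₄) ≈ -10
HCOO⁻: pKₐ(HCOOH) ≈ 3.8 — resonance-stabilised carboxylate
hydrosulfide: pKₐ(H₂S) ≈ 7
phenoxide: pKₐ(C₆H₅OH (phenol)) ≈ 10
methoxide (CH₃O⁻): pKₐ(CH₃OH) ≈ 15.5 — strong base; alkoxides do not leave unassisted
Reversing gives the worst-to-best order requested.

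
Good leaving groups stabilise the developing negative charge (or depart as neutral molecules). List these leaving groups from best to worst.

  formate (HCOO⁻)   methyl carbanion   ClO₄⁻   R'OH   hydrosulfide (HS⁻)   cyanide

ClO₄⁻ > R'OH > formate (HCOO⁻) > hydrosulfide (HS⁻) > cyanide > methyl carbanion

The more stable X⁻ (or X) is on its own — i.e. the weaker a base it is — the better a leaving group it makes.
ClO₄⁻: pKₐ(HClO₄) ≈ -10
R'OH: pKₐ(R'OH₂⁺) ≈ -2.4 — neutral; leaves from a protonated ether (an oxonium ion, R–O(H)R'⁺)
formate (HCOO⁻): pKₐ(HCOOH) ≈ 3.8 — resonance-stabilised carboxylate
hydrosulfide (HS⁻): pKₐ(H₂S) ≈ 7
cyanide: pKₐ(HCN) ≈ 9.2 — sp carbon stabilises the charge somewhat, but still a poor LG
methyl carbanion: pKₐ(CH₄) ≈ 48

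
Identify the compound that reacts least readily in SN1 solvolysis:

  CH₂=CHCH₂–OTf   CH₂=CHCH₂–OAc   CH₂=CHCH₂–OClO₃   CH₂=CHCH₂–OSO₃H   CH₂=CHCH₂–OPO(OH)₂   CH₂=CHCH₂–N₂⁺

CH₂=CHCH₂–OAc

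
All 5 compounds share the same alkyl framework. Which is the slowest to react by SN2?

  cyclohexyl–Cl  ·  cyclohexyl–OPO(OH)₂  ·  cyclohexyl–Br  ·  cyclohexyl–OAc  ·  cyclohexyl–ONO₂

cyclohexyl–OAc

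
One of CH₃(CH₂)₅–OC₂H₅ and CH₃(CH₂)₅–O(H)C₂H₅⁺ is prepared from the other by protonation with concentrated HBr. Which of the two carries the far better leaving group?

CH₃(CH₂)₅–O(H)C₂H₅⁺

From CH₃(CH₂)₅–OC₂H₅ the departing group would be CH₃CH₂O⁻ (pKₐ(CH₃CH₂OH) ≈ 16). Strong base; alkoxides do not leave unassisted.
From CH₃(CH₂)₅–O(H)C₂H₅⁺ the leaving group is R'OH (pKₐ(R'OH₂⁺) ≈ -2.4). Neutral; leaves from a protonated ether (an oxonium ion, R–O(H)R'⁺).
Protonation with concentrated HBr works by allowing neutral ethanol, rather than ethoxide, to depart, making CH₃(CH₂)₅–O(H)C₂H₅⁺ enormously more reactive.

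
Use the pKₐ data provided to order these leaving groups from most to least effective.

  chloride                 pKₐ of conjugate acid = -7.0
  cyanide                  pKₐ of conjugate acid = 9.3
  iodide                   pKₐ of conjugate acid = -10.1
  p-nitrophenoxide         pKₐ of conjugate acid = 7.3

iodide > chloride > p-nitrophenoxide > cyanide

Lower conjugate-acid pKₐ ⇒ weaker base ⇒ better leaving group.
Sorting by the given values: iodide (-10.1), chloride (-7.0), p-nitrophenoxide (7.3), cyanide (9.3).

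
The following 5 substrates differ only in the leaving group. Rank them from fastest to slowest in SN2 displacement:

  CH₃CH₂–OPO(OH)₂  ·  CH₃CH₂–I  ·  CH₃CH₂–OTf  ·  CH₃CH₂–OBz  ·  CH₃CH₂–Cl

With the same alkyl group throughout, only the leaving group differentiates the rates.
The more stable X⁻ (or X) is on its own — i.e. the weaker a base it is — the better a leaving group it makes.
CH₃CH₂–OTf loses OTf⁻: pKₐ(CF₃SO₃H (triflic acid)) ≈ -14
CH₃CH₂–I loses I⁻: pKₐ(HI) ≈ -10
CH₃CH₂–Cl loses Cl⁻: pKₐ(HCl) ≈ -7
CH₃CH₂–OPO(OH)₂ loses H₂PO₄⁻: pKₐ(H₃PO₄) ≈ 2.1
CH₃CH₂–OBz loses PhCOO⁻: pKₐ(C₆H₅COOH) ≈ 4.2

CH₃CH₂–OTf > CH₃CH₂–I > CH₃CH₂–Cl > CH₃CH₂–OPO(OH)₂ > CH₃CH₂–OBz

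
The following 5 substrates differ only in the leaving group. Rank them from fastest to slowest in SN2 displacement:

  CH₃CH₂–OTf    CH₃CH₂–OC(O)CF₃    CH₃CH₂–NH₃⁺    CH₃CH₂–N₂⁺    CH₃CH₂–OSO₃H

With the same alkyl group throughout, only the leaving group differentiates the rates.
Rank by basicity of the departing species: weakest base leaves most easily.
CH₃CH₂–N₂⁺ loses N₂: no meaningful conjugate acid; N₂ departs as an exceptionally stable neutral molecule
CH₃CH₂–OTf loses OTf⁻: pKₐ(CF₃SO₃H (triflic acid)) ≈ -14
CH₃CH₂–OSO₃H loses HSO₄⁻: pKₐ(H₂SO₄) ≈ -3
CH₃CH₂–OC(O)CF₃ loses CF₃COO⁻: pKₐ(CF₃COOH) ≈ 0.2
CH₃CH₂–NH₃⁺ loses NH₃: pKₐ(NH₄⁺) ≈ 9.2

CH₃CH₂–N₂⁺ > CH₃CH₂–OTf > CH₃CH₂–OSO₃H > CH₃CH₂–OC(O)CF₃ > CH₃CH₂–NH₃⁺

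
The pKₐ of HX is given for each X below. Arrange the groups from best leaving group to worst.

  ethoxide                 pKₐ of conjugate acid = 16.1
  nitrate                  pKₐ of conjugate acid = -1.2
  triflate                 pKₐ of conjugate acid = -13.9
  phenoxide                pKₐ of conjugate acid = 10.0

Lower conjugate-acid pKₐ ⇒ weaker base ⇒ better leaving group.
Sorting by the given values: triflate (-13.9), nitrate (-1.2), phenoxide (10.0), ethoxide (16.1).

triflate > nitrate > phenoxide > ethoxide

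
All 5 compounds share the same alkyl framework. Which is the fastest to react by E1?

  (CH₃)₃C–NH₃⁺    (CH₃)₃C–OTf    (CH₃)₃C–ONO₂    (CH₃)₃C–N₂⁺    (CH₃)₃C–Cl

Identical carbon frameworks mean the comparison reduces to leaving-group quality.
Rank by basicity of the departing species: weakest base leaves most easily.
(CH₃)₃C–N₂⁺ loses N₂: no meaningful conjugate acid; N₂ departs as an exceptionally stable neutral molecule
(CH₃)₃C–OTf loses OTf⁻: pKₐ(CF₃SO₃H (triflic acid)) ≈ -14
(CH₃)₃C–Cl loses Cl⁻: pKₐ(HCl) ≈ -7
(CH₃)₃C–ONO₂ loses NO₃⁻: pKₐ(HNO₃) ≈ -1.3
(CH₃)₃C–NH₃⁺ loses NH₃: pKₐ(NH₄⁺) ≈ 9.2

(CH₃)₃C–N₂⁺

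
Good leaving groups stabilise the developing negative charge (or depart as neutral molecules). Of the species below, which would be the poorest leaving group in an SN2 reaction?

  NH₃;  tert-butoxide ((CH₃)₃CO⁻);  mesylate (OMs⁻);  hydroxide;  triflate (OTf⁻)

tert-butoxide ((CH₃)₃CO⁻)

The more stable X⁻ (or X) is on its own — i.e. the weaker a base it is — the better a leaving group it makes.
triflate (OTf⁻): pKₐ(CF₃SO₃H (triflic acid)) ≈ -14
mesylate (OMs⁻): pKₐ(CH₃SO₃H (MsOH)) ≈ -1.9
NH₃: pKₐ(NH₄⁺) ≈ 9.2
hydroxide: pKₐ(H₂O) ≈ 15.7
tert-butoxide ((CH₃)₃CO⁻): pKₐ(t-BuOH) ≈ 18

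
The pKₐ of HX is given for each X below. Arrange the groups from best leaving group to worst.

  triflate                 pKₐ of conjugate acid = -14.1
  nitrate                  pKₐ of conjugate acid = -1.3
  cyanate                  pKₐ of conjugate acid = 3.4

Lower conjugate-acid pKₐ ⇒ weaker base ⇒ better leaving group.
Sorting by the given values: triflate (-14.1), nitrate (-1.3), cyanate (3.4).

triflate > nitrate > cyanate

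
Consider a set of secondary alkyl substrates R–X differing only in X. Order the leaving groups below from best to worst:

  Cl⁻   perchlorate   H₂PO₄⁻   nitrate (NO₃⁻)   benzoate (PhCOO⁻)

Leaving-group ability tracks the stability of the departed species; conjugate-acid pKₐ is the usual yardstick (lower pKₐ → better LG).
perchlorate: pKₐ(HClO₄) ≈ -10 — extremely weak base; rarely used for safety reasons
Cl⁻: pKₐ(HCl) ≈ -7
nitrate (NO₃⁻): pKₐ(HNO₃) ≈ -1.3 — resonance-delocalised over three oxygens
H₂PO₄⁻: pKₐ(H₃PO₄) ≈ 2.1
benzoate (PhCOO⁻): pKₐ(C₆H₅COOH) ≈ 4.2

perchlorate > Cl⁻ > nitrate (NO₃⁻) > H₂PO₄⁻ > benzoate (PhCOO⁻)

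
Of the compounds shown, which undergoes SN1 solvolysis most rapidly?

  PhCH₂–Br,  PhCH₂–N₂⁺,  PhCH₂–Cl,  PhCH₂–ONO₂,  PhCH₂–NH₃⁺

With the same alkyl group throughout, only the leaving group differentiates the rates.
The more stable X⁻ (or X) is on its own — i.e. the weaker a base it is — the better a leaving group it makes.
PhCH₂–N₂⁺ loses N₂: no meaningful conjugate acid; N₂ departs as an exceptionally stable neutral molecule
PhCH₂–Br loses Br⁻: pKₐ(HBr) ≈ -9
PhCH₂–Cl loses Cl⁻: pKₐ(HCl) ≈ -7
PhCH₂–ONO₂ loses NO₃⁻: pKₐ(HNO₃) ≈ -1.3
PhCH₂–NH₃⁺ loses NH₃: pKₐ(NH₄⁺) ≈ 9.2

PhCH₂–N₂⁺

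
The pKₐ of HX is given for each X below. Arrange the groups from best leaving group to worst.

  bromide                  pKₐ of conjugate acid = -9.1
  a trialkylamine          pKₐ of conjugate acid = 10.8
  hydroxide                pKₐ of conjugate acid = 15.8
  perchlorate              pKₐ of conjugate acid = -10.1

Lower conjugate-acid pKₐ ⇒ weaker base ⇒ better leaving group.
Sorting by the given values: perchlorate (-10.1), bromide (-9.1), a trialkylamine (10.8), hydroxide (15.8).

perchlorate > bromide > a trialkylamine > hydroxide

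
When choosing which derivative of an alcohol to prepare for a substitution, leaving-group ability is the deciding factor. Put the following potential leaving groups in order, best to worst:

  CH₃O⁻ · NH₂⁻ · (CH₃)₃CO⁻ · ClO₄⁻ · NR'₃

ClO₄⁻ > NR'₃ > CH₃O⁻ > (CH₃)₃CO⁻ > NH₂⁻

ClO₄⁻: pKₐ(HClO₄) ≈ -10
NR'₃: pKₐ(R'₃NH⁺) ≈ 10.7 — neutral but still a fairly strong base; Hofmann-elimination LG
CH₃O⁻: pKₐ(CH₃OH) ≈ 15.5
(CH₃)₃CO⁻: pKₐ(t-BuOH) ≈ 18 — bulky, strongly basic alkoxide
NH₂⁻: pKₐ(NH₃) ≈ 38 — extremely strong base; never a leaving group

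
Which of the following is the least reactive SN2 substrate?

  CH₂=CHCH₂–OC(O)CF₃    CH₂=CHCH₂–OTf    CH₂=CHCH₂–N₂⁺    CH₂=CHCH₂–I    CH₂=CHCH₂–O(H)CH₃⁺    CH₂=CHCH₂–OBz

CH₂=CHCH₂–OBz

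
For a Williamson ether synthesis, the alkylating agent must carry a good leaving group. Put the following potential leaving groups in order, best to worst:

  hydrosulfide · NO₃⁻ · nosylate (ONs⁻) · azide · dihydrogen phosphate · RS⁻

nosylate (ONs⁻) > NO₃⁻ > dihydrogen phosphate > azide > hydrosulfide > RS⁻

The more stable X⁻ (or X) is on its own — i.e. the weaker a base it is — the better a leaving group it makes.
nosylate (ONs⁻): pKₐ(p-O₂NC₆H₄SO₃H) ≈ -3.5 — p-nitro group further stabilises the sulfonate
NO₃⁻: pKₐ(HNO₃) ≈ -1.3
dihydrogen phosphate: pKₐ(H₃PO₄) ≈ 2.1
azide: pKₐ(HN₃) ≈ 4.7 — linear, resonance-stabilised
hydrosulfide: pKₐ(H₂S) ≈ 7 — larger and more polarisable than the oxygen analogue
RS⁻: pKₐ(RSH (a thiol)) ≈ 10.5 — moderately basic; rarely leaves without activation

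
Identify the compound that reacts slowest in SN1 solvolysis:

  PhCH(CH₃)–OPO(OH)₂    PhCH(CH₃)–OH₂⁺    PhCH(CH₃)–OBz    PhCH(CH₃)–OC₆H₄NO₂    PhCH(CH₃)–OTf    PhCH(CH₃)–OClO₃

Identical carbon frameworks mean the comparison reduces to leaving-group quality.
Rank by basicity of the departing species: weakest base leaves most easily.
PhCH(CH₃)–OTf loses OTf⁻: pKₐ(CF₃SO₃H (triflic acid)) ≈ -14
PhCH(CH₃)–OClO₃ loses ClO₄⁻: pKₐ(HClO₄) ≈ -10
PhCH(CH₃)–OH₂⁺ loses H₂O: pKₐ(H₃O⁺) ≈ -1.7
PhCH(CH₃)–OPO(OH)₂ loses H₂PO₄⁻: pKₐ(H₃PO₄) ≈ 2.1
PhCH(CH₃)–OBz loses PhCOO⁻: pKₐ(C₆H₅COOH) ≈ 4.2
PhCH(CH₃)–OC₆H₄NO₂ loses p-O₂N–C₆H₄–O⁻: pKₐ(p-nitrophenol) ≈ 7.2

PhCH(CH₃)–OC₆H₄NO₂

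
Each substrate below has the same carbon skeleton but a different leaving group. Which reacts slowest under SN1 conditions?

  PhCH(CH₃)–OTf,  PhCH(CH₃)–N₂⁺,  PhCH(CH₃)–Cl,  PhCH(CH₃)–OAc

PhCH(CH₃)–OAc

With the same alkyl group throughout, only the leaving group differentiates the rates.
The more stable X⁻ (or X) is on its own — i.e. the weaker a base it is — the better a leaving group it makes.
PhCH(CH₃)–N₂⁺ loses N₂: no meaningful conjugate acid; N₂ departs as an exceptionally stable neutral molecule
PhCH(CH₃)–OTf loses OTf⁻: pKₐ(CF₃SO₃H (triflic acid)) ≈ -14
PhCH(CH₃)–Cl loses Cl⁻: pKₐ(HCl) ≈ -7
PhCH(CH₃)–OAc loses AcO⁻: pKₐ(CH₃COOH) ≈ 4.8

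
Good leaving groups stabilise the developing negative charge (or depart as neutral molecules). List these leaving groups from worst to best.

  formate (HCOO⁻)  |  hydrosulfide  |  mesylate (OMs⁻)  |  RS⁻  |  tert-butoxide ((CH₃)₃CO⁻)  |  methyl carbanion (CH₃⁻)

methyl carbanion (CH₃⁻) < tert-butoxide ((CH₃)₃CO⁻) < RS⁻ < hydrosulfide < formate (HCOO⁻) < mesylate (OMs⁻)

Leaving-group ability tracks the stability of the departed species; conjugate-acid pKₐ is the usual yardstick (lower pKₐ → better LG).
mesylate (OMs⁻): pKₐ(CH₃SO₃H (MsOH)) ≈ -1.9
formate (HCOO⁻): pKₐ(HCOOH) ≈ 3.8 — resonance-stabilised carboxylate
hydrosulfide: pKₐ(H₂S) ≈ 7 — larger and more polarisable than the oxygen analogue
RS⁻: pKₐ(RSH (a thiol)) ≈ 10.5 — moderately basic; rarely leaves without activation
tert-butoxide ((CH₃)₃CO⁻): pKₐ(t-BuOH) ≈ 18 — bulky, strongly basic alkoxide
methyl carbanion (CH₃⁻): pKₐ(CH₄) ≈ 48 — unstabilised carbanion; the worst conceivable leaving group
The question asks for worst first, so the sequence is read in increasing leaving-group ability.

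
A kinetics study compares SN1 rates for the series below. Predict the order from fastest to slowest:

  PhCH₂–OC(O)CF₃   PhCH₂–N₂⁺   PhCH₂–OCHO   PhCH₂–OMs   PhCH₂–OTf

Same R in every case — rank the leaving groups.
Rank by basicity of the departing species: weakest base leaves most easily.
PhCH₂–N₂⁺ loses N₂: no meaningful conjugate acid; N₂ departs as an exceptionally stable neutral molecule
PhCH₂–OTf loses OTf⁻: pKₐ(CF₃SO₃H (triflic acid)) ≈ -14
PhCH₂–OMs loses OMs⁻: pKₐ(CH₃SO₃H (MsOH)) ≈ -1.9
PhCH₂–OC(O)CF₃ loses CF₃COO⁻: pKₐ(CF₃COOH) ≈ 0.2
PhCH₂–OCHO loses HCOO⁻: pKₐ(HCOOH) ≈ 3.8

PhCH₂–N₂⁺ > PhCH₂–OTf > PhCH₂–OMs > PhCH₂–OC(O)CF₃ > PhCH₂–OCHO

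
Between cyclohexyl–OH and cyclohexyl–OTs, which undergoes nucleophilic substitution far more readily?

cyclohexyl–OTs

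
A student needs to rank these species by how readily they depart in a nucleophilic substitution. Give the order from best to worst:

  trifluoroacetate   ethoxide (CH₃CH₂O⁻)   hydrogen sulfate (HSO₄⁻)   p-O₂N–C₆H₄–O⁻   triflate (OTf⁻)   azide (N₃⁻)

triflate (OTf⁻) > hydrogen sulfate (HSO₄⁻) > trifluoroacetate > azide (N₃⁻) > p-O₂N–C₆H₄–O⁻ > ethoxide (CH₃CH₂O⁻)

Rank by basicity of the departing species: weakest base leaves most easily.
triflate (OTf⁻): pKₐ(CF₃SO₃H (triflic acid)) ≈ -14
hydrogen sulfate (HSO₄⁻): pKₐ(H₂SO₄) ≈ -3
trifluoroacetate: pKₐ(CF₃COOH) ≈ 0.2
azide (N₃⁻): pKₐ(HN₃) ≈ 4.7
p-O₂N–C₆H₄–O⁻: pKₐ(p-nitrophenol) ≈ 7.2
ethoxide (CH₃CH₂O⁻): pKₐ(CH₃CH₂OH) ≈ 16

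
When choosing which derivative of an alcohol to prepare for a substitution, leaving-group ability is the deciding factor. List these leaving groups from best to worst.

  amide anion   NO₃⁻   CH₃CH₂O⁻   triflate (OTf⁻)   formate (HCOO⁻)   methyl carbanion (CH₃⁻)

triflate (OTf⁻) > NO₃⁻ > formate (HCOO⁻) > CH₃CH₂O⁻ > amide anion > methyl carbanion (CH₃⁻)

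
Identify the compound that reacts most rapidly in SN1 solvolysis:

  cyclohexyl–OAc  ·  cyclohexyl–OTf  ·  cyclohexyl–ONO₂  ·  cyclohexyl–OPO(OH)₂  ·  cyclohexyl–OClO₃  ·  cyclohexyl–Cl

cyclohexyl–OTf

Same R in every case — rank the leaving groups.
A good leaving group is a weak base: the lower the pKₐ of its conjugate acid, the more readily it departs.
cyclohexyl–OTf loses OTf⁻: pKₐ(CF₃SO₃H (triflic acid)) ≈ -14
cyclohexyl–OClO₃ loses ClO₄⁻: pKₐ(HClO₄) ≈ -10
cyclohexyl–Cl loses Cl⁻: pKₐ(HCl) ≈ -7
cyclohexyl–ONO₂ loses NO₃⁻: pKₐ(HNO₃) ≈ -1.3
cyclohexyl–OPO(OH)₂ loses H₂PO₄⁻: pKₐ(H₃PO₄) ≈ 2.1
cyclohexyl–OAc loses AcO⁻: pKₐ(CH₃COOH) ≈ 4.8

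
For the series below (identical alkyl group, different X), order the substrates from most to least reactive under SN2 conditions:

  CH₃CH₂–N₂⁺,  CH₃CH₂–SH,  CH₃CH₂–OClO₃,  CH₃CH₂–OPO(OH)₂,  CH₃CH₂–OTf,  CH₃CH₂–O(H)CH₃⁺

With the same alkyl group throughout, only the leaving group differentiates the rates.
Leaving-group ability tracks the stability of the departed species; conjugate-acid pKₐ is the usual yardstick (lower pKₐ → better LG).
CH₃CH₂–N₂⁺ loses N₂: no meaningful conjugate acid; N₂ departs as an exceptionally stable neutral molecule
CH₃CH₂–OTf loses OTf⁻: pKₐ(CF₃SO₃H (triflic acid)) ≈ -14
CH₃CH₂–OClO₃ loses ClO₄⁻: pKₐ(HClO₄) ≈ -10
CH₃CH₂–O(H)CH₃⁺ loses R'OH: pKₐ(R'OH₂⁺) ≈ -2.4
CH₃CH₂–OPO(OH)₂ loses H₂PO₄⁻: pKₐ(H₃PO₄) ≈ 2.1
CH₃CH₂–SH loses HS⁻: pKₐ(H₂S) ≈ 7

CH₃CH₂–N₂⁺ > CH₃CH₂–OTf > CH₃CH₂–OClO₃ > CH₃CH₂–O(H)CH₃⁺ > CH₃CH₂–OPO(OH)₂ > CH₃CH₂–SH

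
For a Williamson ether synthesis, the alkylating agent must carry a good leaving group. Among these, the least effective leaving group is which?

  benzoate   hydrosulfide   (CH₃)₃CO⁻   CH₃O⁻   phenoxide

Leaving-group ability tracks the stability of the departed species; conjugate-acid pKₐ is the usual yardstick (lower pKₐ → better LG).
benzoate: pKₐ(C₆H₅COOH) ≈ 4.2
hydrosulfide: pKₐ(H₂S) ≈ 7
phenoxide: pKₐ(C₆H₅OH (phenol)) ≈ 10
CH₃O⁻: pKₐ(CH₃OH) ≈ 15.5
(CH₃)₃CO⁻: pKₐ(t-BuOH) ≈ 18

(CH₃)₃CO⁻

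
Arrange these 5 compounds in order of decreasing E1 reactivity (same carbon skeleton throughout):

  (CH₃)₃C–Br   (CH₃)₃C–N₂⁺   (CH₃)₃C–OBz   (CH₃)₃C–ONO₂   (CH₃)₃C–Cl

Identical carbon frameworks mean the comparison reduces to leaving-group quality.
Rank by basicity of the departing species: weakest base leaves most easily.
(CH₃)₃C–N₂⁺ loses N₂: no meaningful conjugate acid; N₂ departs as an exceptionally stable neutral molecule
(CH₃)₃C–Br loses Br⁻: pKₐ(HBr) ≈ -9
(CH₃)₃C–Cl loses Cl⁻: pKₐ(HCl) ≈ -7
(CH₃)₃C–ONO₂ loses NO₃⁻: pKₐ(HNO₃) ≈ -1.3
(CH₃)₃C–OBz loses PhCOO⁻: pKₐ(C₆H₅COOH) ≈ 4.2

(CH₃)₃C–N₂⁺ > (CH₃)₃C–Br > (CH₃)₃C–Cl > (CH₃)₃C–ONO₂ > (CH₃)₃C–OBz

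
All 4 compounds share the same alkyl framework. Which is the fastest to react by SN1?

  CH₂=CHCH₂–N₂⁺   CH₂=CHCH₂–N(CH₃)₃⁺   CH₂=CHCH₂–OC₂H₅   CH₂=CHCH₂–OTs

CH₂=CHCH₂–N₂⁺

With the same alkyl group throughout, only the leaving group differentiates the rates.
Leaving-group ability tracks the stability of the departed species; conjugate-acid pKₐ is the usual yardstick (lower pKₐ → better LG).
CH₂=CHCH₂–N₂⁺ loses N₂: no meaningful conjugate acid; N₂ departs as an exceptionally stable neutral molecule
CH₂=CHCH₂–OTs loses OTs⁻: pKₐ(p-CH₃C₆H₄SO₃H (TsOH)) ≈ -2.8
CH₂=CHCH₂–N(CH₃)₃⁺ loses NR'₃: pKₐ(R'₃NH⁺) ≈ 10.7
CH₂=CHCH₂–OC₂H₅ loses CH₃CH₂O⁻: pKₐ(CH₃CH₂OH) ≈ 16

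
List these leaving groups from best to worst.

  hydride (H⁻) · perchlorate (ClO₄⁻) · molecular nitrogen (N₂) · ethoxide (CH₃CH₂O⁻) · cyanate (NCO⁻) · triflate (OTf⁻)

molecular nitrogen (N₂) > triflate (OTf⁻) > perchlorate (ClO₄⁻) > cyanate (NCO⁻) > ethoxide (CH₃CH₂O⁻) > hydride (H⁻)

A good leaving group is a weak base: the lower the pKₐ of its conjugate acid, the more readily it departs.
molecular nitrogen (N₂): no meaningful conjugate acid; N₂ departs as an exceptionally stable neutral molecule
triflate (OTf⁻): pKₐ(CF₃SO₃H (triflic acid)) ≈ -14
perchlorate (ClO₄⁻): pKₐ(HClO₄) ≈ -10 — extremely weak base; rarely used for safety reasons
cyanate (NCO⁻): pKₐ(HOCN) ≈ 3.5 — resonance between N and O
ethoxide (CH₃CH₂O⁻): pKₐ(CH₃CH₂OH) ≈ 16 — strong base; alkoxides do not leave unassisted
hydride (H⁻): pKₐ(H₂) ≈ 36 — extremely strong base; leaves only in special hydride-transfer contexts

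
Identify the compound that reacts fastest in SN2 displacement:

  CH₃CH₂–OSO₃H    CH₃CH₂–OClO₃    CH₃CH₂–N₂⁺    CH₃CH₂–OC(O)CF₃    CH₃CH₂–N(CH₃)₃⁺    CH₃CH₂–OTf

CH₃CH₂–N₂⁺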